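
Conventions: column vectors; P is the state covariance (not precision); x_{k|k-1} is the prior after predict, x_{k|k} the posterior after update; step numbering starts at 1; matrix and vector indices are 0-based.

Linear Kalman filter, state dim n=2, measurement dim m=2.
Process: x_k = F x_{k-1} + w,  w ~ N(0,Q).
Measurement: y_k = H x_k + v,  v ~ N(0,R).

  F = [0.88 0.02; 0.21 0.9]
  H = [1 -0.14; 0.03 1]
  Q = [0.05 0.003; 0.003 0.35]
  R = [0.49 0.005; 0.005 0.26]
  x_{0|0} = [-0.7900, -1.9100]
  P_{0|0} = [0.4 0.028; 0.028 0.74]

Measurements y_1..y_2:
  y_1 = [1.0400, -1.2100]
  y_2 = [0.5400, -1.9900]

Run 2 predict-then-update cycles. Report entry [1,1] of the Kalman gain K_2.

K[1,1] = 0.6711

step 1: x^-=[-0.7334, -1.8849]  P^-=[0.3610 0.1125; 0.1125 0.9776]  S=[0.8387 -0.0090; -0.0090 1.2447]  K=[0.4128 0.1021; -0.0206 0.7880]  nu=[1.5095, 0.6969]  x^+=[-0.0391, -1.3668]  P^+=[0.2059 0.0224; 0.0224 0.2041]
step 2: x^-=[-0.0618, -1.2384]  P^-=[0.2103 0.0626; 0.0626 0.5329]  S=[0.6933 -0.0010; -0.0010 0.7968]  K=[0.2909 0.0868; -0.0164 0.6711]  nu=[0.4284, -0.7498]  x^+=[-0.0023, -1.7486]  P^+=[0.1457 0.0197; 0.0197 0.1738]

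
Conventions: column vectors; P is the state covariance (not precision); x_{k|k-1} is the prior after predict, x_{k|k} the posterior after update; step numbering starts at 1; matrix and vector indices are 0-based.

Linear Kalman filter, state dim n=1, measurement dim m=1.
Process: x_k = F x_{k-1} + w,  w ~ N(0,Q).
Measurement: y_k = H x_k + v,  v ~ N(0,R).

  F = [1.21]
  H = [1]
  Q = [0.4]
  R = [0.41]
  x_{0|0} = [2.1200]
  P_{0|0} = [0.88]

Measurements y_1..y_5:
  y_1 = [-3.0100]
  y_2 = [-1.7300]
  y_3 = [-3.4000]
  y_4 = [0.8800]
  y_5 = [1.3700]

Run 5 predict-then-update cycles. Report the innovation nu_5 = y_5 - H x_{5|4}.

innov = [2.1751]

step 1: x^-=[2.5652]  P^-=[1.6884]  S=[2.0984]  K=[0.8046]  nu=[-5.5752]  x^+=[-1.9207]  P^+=[0.3299]
step 2: x^-=[-2.3240]  P^-=[0.8830]  S=[1.2930]  K=[0.6829]  nu=[0.5940]  x^+=[-1.9184]  P^+=[0.2800]
step 3: x^-=[-2.3212]  P^-=[0.8099]  S=[1.2199]  K=[0.6639]  nu=[-1.0788]  x^+=[-3.0374]  P^+=[0.2722]
step 4: x^-=[-3.6753]  P^-=[0.7985]  S=[1.2085]  K=[0.6607]  nu=[4.5553]  x^+=[-0.6654]  P^+=[0.2709]
step 5: x^-=[-0.8051]  P^-=[0.7966]  S=[1.2066]  K=[0.6602]  nu=[2.1751]  x^+=[0.6309]  P^+=[0.2707]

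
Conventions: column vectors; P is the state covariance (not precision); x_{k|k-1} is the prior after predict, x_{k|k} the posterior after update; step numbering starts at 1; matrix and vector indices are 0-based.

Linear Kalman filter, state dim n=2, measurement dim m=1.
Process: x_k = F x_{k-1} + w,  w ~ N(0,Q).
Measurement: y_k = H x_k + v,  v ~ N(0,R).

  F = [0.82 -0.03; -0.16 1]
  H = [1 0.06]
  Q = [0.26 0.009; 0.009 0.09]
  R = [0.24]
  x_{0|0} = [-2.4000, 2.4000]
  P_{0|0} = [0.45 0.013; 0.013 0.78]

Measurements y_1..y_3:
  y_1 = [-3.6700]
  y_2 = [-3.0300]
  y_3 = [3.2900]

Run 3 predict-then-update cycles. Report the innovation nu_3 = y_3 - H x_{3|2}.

step 1: x^-=[-2.0400, 2.7840]  P^-=[0.5626 -0.0627; -0.0627 0.8774]  S=[0.7983]  K=[0.7001; -0.0126]  nu=[-1.7970]  x^+=[-3.2981, 2.8067]  P^+=[0.1714 -0.0557; -0.0557 0.8772]
step 2: x^-=[-2.7887, 3.3344]  P^-=[0.3788 -0.0857; -0.0857 0.9894]  S=[0.6120]  K=[0.6104; -0.0430]  nu=[-0.4414]  x^+=[-3.0581, 3.3534]  P^+=[0.1507 -0.0696; -0.0696 0.9883]
step 3: x^-=[-2.6083, 3.8427]  P^-=[0.3656 -0.0978; -0.0978 1.1044]  S=[0.5979]  K=[0.6017; -0.0528]  nu=[5.6677]  x^+=[0.8022, 3.5433]  P^+=[0.1491 -0.0788; -0.0788 1.1028]

innov = [5.6677]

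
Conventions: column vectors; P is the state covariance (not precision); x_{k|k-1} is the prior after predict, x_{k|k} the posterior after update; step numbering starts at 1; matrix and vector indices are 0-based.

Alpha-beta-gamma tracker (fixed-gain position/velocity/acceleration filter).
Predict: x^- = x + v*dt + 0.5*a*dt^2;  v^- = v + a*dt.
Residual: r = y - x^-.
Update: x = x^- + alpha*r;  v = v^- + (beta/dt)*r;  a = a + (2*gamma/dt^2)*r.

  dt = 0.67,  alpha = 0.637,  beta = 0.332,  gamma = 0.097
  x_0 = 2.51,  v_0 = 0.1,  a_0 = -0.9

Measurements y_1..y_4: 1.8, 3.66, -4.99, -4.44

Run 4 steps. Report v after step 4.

v_post = -5.7071

step 1: x_pred=2.3750  r=-0.5750  x^+=2.0087  v^+=-0.7879  a^+=-1.1485
step 2: x_pred=1.2230  r=2.4370  x^+=2.7754  v^+=-0.3498  a^+=-0.0953
step 3: x_pred=2.5196  r=-7.5096  x^+=-2.2640  v^+=-4.1349  a^+=-3.3407
step 4: x_pred=-5.7842  r=1.3442  x^+=-4.9279  v^+=-5.7071  a^+=-2.7598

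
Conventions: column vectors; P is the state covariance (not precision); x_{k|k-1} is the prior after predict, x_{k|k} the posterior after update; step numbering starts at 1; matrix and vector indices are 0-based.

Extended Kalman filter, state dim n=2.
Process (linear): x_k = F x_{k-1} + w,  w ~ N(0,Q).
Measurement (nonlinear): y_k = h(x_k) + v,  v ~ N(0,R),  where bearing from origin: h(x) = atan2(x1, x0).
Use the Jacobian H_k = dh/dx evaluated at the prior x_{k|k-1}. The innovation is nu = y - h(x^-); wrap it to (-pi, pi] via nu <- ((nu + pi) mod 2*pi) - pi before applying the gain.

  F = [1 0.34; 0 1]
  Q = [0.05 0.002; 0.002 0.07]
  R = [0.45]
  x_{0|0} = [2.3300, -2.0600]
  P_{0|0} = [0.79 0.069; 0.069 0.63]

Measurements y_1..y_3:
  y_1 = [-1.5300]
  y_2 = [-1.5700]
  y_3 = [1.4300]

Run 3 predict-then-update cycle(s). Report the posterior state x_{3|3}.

x_post = [-2.3215, -2.9980]

step 1: x^-=[1.6296, -2.0600]  P^-=[0.9597 0.2852; 0.2852 0.7000]  H_jac=[0.2986 0.2362]  S=[0.6148]  K=[0.5756; 0.4074]  nu=[-0.6285]  x^+=[1.2678, -2.3160]  P^+=[0.7560 0.1410; 0.1410 0.5979]
step 2: x^-=[0.4804, -2.3160]  P^-=[0.9710 0.3463; 0.3463 0.6679]  H_jac=[0.4140 0.0859]  S=[0.6459]  K=[0.6683; 0.3107]  nu=[-0.2037]  x^+=[0.3442, -2.3793]  P^+=[0.6825 0.2122; 0.2122 0.6056]
step 3: x^-=[-0.4648, -2.3793]  P^-=[0.9468 0.4201; 0.4201 0.6756]  H_jac=[0.4048 -0.0791]  S=[0.5825]  K=[0.6010; 0.2002]  nu=[-3.0895]  x^+=[-2.3215, -2.9980]  P^+=[0.7364 0.3500; 0.3500 0.6522]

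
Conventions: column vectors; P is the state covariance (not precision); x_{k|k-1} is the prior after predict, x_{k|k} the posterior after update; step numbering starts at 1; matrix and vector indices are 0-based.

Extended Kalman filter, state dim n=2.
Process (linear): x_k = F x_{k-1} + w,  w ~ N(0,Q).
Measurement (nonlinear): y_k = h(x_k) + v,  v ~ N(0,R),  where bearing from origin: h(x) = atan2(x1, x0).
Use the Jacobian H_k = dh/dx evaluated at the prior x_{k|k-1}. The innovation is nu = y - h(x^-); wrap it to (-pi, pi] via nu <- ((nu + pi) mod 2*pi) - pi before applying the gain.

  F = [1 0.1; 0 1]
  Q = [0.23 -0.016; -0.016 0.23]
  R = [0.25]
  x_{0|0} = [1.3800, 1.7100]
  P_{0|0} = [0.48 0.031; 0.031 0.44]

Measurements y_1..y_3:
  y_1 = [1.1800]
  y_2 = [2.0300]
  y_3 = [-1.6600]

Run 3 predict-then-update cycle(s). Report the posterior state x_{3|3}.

step 1: x^-=[1.5510, 1.7100]  P^-=[0.7206 0.0590; 0.0590 0.6700]  H_jac=[-0.3208 0.2910]  S=[0.3699]  K=[-0.5786; 0.4759]  nu=[0.3459]  x^+=[1.3509, 1.8746]  P^+=[0.5968 0.1609; 0.1609 0.5862]
step 2: x^-=[1.5383, 1.8746]  P^-=[0.8648 0.2035; 0.2035 0.8162]  H_jac=[-0.3188 0.2616]  S=[0.3598]  K=[-0.6183; 0.4131]  nu=[1.1464]  x^+=[0.8296, 2.3482]  P^+=[0.7273 0.2954; 0.2954 0.7548]
step 3: x^-=[1.0644, 2.3482]  P^-=[1.0239 0.3549; 0.3549 0.9848]  H_jac=[-0.3533 0.1601]  S=[0.3629]  K=[-0.8402; 0.0891]  nu=[-2.8052]  x^+=[3.4213, 2.0983]  P^+=[0.7677 0.3820; 0.3820 0.9819]

x_post = [3.4213, 2.0983]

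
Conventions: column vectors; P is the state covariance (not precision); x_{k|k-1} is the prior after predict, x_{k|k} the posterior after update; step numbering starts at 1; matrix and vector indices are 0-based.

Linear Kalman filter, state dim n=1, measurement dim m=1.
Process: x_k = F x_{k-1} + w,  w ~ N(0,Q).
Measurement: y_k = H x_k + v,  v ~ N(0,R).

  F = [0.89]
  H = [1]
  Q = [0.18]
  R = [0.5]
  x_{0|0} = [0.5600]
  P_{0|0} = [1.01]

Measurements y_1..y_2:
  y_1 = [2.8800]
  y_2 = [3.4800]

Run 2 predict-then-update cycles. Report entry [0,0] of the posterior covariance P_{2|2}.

P_post[0,0] = 0.2347

step 1: x^-=[0.4984]  P^-=[0.9800]  S=[1.4800]  K=[0.6622]  nu=[2.3816]  x^+=[2.0754]  P^+=[0.3311]
step 2: x^-=[1.8471]  P^-=[0.4423]  S=[0.9423]  K=[0.4694]  nu=[1.6329]  x^+=[2.6135]  P^+=[0.2347]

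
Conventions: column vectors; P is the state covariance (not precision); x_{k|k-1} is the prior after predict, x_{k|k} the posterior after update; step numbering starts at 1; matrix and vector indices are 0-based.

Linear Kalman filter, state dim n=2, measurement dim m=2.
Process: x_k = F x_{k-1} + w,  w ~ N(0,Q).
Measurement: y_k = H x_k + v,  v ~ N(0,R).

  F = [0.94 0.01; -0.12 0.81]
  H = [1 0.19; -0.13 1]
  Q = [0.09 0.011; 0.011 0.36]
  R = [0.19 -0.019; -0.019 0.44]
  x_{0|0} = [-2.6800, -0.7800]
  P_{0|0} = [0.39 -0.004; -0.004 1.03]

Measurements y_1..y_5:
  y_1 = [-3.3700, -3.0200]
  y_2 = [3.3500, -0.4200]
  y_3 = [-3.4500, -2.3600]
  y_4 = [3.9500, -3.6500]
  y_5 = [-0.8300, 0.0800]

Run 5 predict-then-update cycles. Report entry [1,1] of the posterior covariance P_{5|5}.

P_post[1,1] = 0.2274

step 1: x^-=[-2.5270, -0.3102]  P^-=[0.4346 -0.0277; -0.0277 1.0422]  S=[0.6517 0.0955; 0.0955 1.4967]  K=[0.6734 -0.0992; 0.1605 0.6885]  nu=[-0.7841, -3.0383]  x^+=[-2.7535, -2.5278]  P^+=[0.1372 -0.0386; -0.0386 0.2949]
step 2: x^-=[-2.6136, -1.7171]  P^-=[0.2105 -0.0314; -0.0314 0.5629]  S=[0.4089 0.0299; 0.0299 1.0147]  K=[0.5055 -0.0729; 0.1441 0.5546]  nu=[6.2898, 0.9573]  x^+=[0.4965, -0.2798]  P^+=[0.1028 -0.0283; -0.0283 0.2376]
step 3: x^-=[0.4639, -0.2862]  P^-=[0.1803 -0.0202; -0.0202 0.5229]  S=[0.3815 0.0372; 0.0372 0.9712]  K=[0.4687 -0.0629; 0.1553 0.5351]  nu=[-3.8595, -2.0135]  x^+=[-1.2186, -1.9630]  P^+=[0.0949 -0.0242; -0.0242 0.2294]
step 4: x^-=[-1.1651, -1.4438]  P^-=[0.1734 -0.0163; -0.0163 0.5166]  S=[0.3759 0.0407; 0.0407 0.9637]  K=[0.4596 -0.0597; 0.1602 0.5314]  nu=[5.3894, -2.3577]  x^+=[1.4524, -1.8331]  P^+=[0.0928 -0.0229; -0.0229 0.2278]
step 5: x^-=[1.3469, -1.6591]  P^-=[0.1716 -0.0151; -0.0151 0.5153]  S=[0.3745 0.0419; 0.0419 0.9621]  K=[0.4572 -0.0588; 0.1618 0.5306]  nu=[-1.8617, 1.9142]  x^+=[0.3834, -0.9448]  P^+=[0.0923 -0.0225; -0.0225 0.2274]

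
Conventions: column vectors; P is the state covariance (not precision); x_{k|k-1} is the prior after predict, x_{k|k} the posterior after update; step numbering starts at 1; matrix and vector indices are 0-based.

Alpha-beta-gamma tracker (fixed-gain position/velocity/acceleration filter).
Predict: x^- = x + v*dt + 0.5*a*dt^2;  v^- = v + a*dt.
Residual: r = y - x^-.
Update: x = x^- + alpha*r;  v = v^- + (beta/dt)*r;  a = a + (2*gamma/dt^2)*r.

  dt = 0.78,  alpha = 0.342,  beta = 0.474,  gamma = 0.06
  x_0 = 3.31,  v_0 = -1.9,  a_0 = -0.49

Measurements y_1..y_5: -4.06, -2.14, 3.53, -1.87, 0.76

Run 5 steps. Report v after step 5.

step 1: x_pred=1.6789  r=-5.7389  x^+=-0.2838  v^+=-5.7697  a^+=-1.6219
step 2: x_pred=-5.2775  r=3.1375  x^+=-4.2045  v^+=-5.1282  a^+=-1.0031
step 3: x_pred=-8.5096  r=12.0396  x^+=-4.3921  v^+=1.4058  a^+=1.3716
step 4: x_pred=-2.8783  r=1.0083  x^+=-2.5335  v^+=3.0884  a^+=1.5705
step 5: x_pred=0.3532  r=0.4068  x^+=0.4923  v^+=4.5605  a^+=1.6507

v_post = 4.5605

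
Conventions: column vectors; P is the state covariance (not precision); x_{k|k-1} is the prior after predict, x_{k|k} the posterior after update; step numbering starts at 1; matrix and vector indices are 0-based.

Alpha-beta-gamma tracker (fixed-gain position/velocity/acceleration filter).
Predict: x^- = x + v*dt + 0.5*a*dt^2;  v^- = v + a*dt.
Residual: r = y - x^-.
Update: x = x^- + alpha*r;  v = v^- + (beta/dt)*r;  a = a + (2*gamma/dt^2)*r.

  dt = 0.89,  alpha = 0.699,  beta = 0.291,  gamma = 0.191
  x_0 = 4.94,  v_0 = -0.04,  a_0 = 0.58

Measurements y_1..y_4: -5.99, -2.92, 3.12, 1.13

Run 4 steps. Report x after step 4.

x_post = -0.0693

step 1: x_pred=5.1341  r=-11.1241  x^+=-2.6416  v^+=-3.1610  a^+=-4.7847
step 2: x_pred=-7.3499  r=4.4299  x^+=-4.2534  v^+=-5.9710  a^+=-2.6483
step 3: x_pred=-10.6165  r=13.7365  x^+=-1.0147  v^+=-3.8367  a^+=3.9762
step 4: x_pred=-2.8545  r=3.9845  x^+=-0.0693  v^+=1.0050  a^+=5.8978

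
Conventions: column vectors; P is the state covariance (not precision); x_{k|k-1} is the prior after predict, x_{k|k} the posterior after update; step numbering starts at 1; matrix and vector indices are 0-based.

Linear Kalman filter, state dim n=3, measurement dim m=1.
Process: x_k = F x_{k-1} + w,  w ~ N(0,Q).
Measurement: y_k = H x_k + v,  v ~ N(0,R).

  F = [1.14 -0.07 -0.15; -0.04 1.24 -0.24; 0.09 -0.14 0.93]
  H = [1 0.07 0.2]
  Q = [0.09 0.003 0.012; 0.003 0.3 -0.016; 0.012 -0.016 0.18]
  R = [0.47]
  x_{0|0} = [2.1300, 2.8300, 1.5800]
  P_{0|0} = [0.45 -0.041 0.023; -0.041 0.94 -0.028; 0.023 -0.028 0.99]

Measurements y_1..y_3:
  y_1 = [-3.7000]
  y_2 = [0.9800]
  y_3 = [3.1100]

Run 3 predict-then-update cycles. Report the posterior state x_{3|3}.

step 1: x^-=[1.9931, 3.0448, 1.2649]  P^-=[0.6998 -0.1230 -0.0386; -0.1230 1.8243 -0.4412; -0.0386 -0.4412 1.0705]  S=[1.1765]  K=[0.5809; -0.0710; 0.1229]  nu=[-6.1592]  x^+=[-1.5848, 3.4819, 0.5079]  P^+=[0.3028 -0.0745 -0.1226; -0.0745 1.8183 -0.4309; -0.1226 -0.4309 1.0527]
step 2: x^-=[-2.1266, 4.2591, -0.1578]  P^-=[0.5608 -0.1305 -0.1830; -0.1305 3.4185 -1.0806; -0.1830 -1.0806 1.2221]  S=[0.9748]  K=[0.5284; -0.1101; -0.0145]  nu=[2.8401]  x^+=[-0.6258, 3.9464, -0.1991]  P^+=[0.2886 -0.0738 -0.1755; -0.0738 3.4067 -1.0822; -0.1755 -1.0822 1.2219]
step 3: x^-=[-0.9598, 4.9663, -0.7939]  P^-=[0.5583 -0.1363 -0.2192; -0.1363 6.2570 -2.1638; -0.2192 -2.1638 1.5603]  S=[0.9541]  K=[0.5293; -0.1374; -0.0614]  nu=[3.8810]  x^+=[1.0943, 4.4331, -1.0322]  P^+=[0.2911 -0.0669 -0.1882; -0.0669 6.2390 -2.1719; -0.1882 -2.1719 1.5567]

x_post = [1.0943, 4.4331, -1.0322]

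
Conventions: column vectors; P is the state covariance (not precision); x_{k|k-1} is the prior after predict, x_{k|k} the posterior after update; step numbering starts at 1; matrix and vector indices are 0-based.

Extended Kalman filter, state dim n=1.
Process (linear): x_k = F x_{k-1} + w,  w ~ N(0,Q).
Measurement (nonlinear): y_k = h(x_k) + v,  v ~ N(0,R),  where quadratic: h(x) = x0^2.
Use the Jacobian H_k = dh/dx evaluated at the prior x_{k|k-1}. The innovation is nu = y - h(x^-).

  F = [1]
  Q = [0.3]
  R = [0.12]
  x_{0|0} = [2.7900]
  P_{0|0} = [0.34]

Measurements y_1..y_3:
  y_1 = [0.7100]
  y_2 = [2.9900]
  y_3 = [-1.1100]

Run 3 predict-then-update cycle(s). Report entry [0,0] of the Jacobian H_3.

step 1: x^-=[2.7900]  P^-=[0.6400]  H_jac=[5.5800]  S=[20.0473]  K=[0.1781]  nu=[-7.0741]  x^+=[1.5298]  P^+=[0.0038]
step 2: x^-=[1.5298]  P^-=[0.3038]  H_jac=[3.0597]  S=[2.9643]  K=[0.3136]  nu=[0.6496]  x^+=[1.7336]  P^+=[0.0123]
step 3: x^-=[1.7336]  P^-=[0.3123]  H_jac=[3.4671]  S=[3.8741]  K=[0.2795]  nu=[-4.1152]  x^+=[0.5834]  P^+=[0.0097]

H_jac[0,0] = 3.4671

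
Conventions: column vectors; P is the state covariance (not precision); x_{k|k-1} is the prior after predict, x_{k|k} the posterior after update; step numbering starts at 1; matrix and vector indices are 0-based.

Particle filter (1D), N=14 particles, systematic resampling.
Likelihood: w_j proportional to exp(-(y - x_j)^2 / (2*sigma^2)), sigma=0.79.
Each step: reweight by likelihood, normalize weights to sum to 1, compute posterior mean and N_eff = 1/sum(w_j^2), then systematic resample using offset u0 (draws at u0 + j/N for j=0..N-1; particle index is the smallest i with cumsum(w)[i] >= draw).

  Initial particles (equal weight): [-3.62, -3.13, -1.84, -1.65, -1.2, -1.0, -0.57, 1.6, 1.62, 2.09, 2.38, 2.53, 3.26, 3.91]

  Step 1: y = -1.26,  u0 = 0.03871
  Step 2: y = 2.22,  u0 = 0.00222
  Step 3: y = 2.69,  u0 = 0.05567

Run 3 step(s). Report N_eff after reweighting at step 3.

step 1: w=[0.0027, 0.0140, 0.1755, 0.2034, 0.2291, 0.2177, 0.1569, 0.0003, 0.0003, 0.0000, 0.0000, 0.0000, 0.0000, 0.0000]  mean=-1.2929  Neff=5.0781  idx=[2, 2, 2, 3, 3, 4, 4, 4, 4, 5, 5, 5, 6, 6]
step 2: w=[0.0004, 0.0004, 0.0004, 0.0012, 0.0012, 0.0170, 0.0170, 0.0170, 0.0170, 0.0492, 0.0492, 0.0492, 0.3904, 0.3904]  mean=-0.6804  Neff=3.1926  idx=[3, 9, 10, 11, 12, 12, 12, 12, 12, 13, 13, 13, 13, 13]
step 3: w=[0.0001, 0.0089, 0.0089, 0.0089, 0.0973, 0.0973, 0.0973, 0.0973, 0.0973, 0.0973, 0.0973, 0.0973, 0.0973, 0.0973]  mean=-0.5816  Neff=10.5315  idx=[4, 5, 5, 6, 7, 7, 8, 9, 10, 10, 11, 12, 13, 13]

N_eff = 10.5315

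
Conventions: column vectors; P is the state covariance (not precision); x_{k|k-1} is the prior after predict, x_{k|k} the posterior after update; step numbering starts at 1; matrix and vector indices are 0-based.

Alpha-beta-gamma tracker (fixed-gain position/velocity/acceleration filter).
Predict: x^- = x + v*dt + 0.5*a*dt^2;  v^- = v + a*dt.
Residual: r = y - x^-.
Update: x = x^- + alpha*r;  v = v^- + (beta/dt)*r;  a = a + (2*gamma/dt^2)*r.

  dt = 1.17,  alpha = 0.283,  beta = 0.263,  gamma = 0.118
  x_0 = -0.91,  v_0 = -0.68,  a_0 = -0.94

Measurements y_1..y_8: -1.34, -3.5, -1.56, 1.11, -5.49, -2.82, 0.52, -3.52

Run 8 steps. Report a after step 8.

a_post = -1.4232

step 1: x_pred=-2.3490  r=1.0090  x^+=-2.0634  v^+=-1.5530  a^+=-0.7661
step 2: x_pred=-4.4048  r=0.9048  x^+=-4.1487  v^+=-2.2459  a^+=-0.6101
step 3: x_pred=-7.1940  r=5.6340  x^+=-5.5996  v^+=-1.6932  a^+=0.3612
step 4: x_pred=-7.3334  r=8.4434  x^+=-4.9439  v^+=0.6274  a^+=1.8169
step 5: x_pred=-2.9663  r=-2.5237  x^+=-3.6805  v^+=2.1858  a^+=1.3818
step 6: x_pred=-0.1773  r=-2.6427  x^+=-0.9252  v^+=3.2085  a^+=0.9262
step 7: x_pred=3.4627  r=-2.9427  x^+=2.6299  v^+=3.6307  a^+=0.4189
step 8: x_pred=7.1645  r=-10.6845  x^+=4.1408  v^+=1.7190  a^+=-1.4232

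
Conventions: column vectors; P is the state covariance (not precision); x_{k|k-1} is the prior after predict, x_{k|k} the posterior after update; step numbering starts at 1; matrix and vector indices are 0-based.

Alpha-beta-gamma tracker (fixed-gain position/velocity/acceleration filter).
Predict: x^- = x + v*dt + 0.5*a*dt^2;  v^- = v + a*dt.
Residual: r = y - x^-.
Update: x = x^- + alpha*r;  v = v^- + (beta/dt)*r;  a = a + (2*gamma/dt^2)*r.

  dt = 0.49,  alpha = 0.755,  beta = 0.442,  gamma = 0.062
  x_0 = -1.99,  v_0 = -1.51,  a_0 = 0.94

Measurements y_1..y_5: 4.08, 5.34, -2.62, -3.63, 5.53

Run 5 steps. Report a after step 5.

a_post = 2.5191

step 1: x_pred=-2.6171  r=6.6971  x^+=2.4392  v^+=4.9916  a^+=4.3987
step 2: x_pred=5.4132  r=-0.0732  x^+=5.3579  v^+=7.0810  a^+=4.3609
step 3: x_pred=9.3511  r=-11.9711  x^+=0.3129  v^+=-1.5806  a^+=-1.8216
step 4: x_pred=-0.6803  r=-2.9497  x^+=-2.9073  v^+=-5.1340  a^+=-3.3450
step 5: x_pred=-5.8245  r=11.3545  x^+=2.7481  v^+=3.4692  a^+=2.5191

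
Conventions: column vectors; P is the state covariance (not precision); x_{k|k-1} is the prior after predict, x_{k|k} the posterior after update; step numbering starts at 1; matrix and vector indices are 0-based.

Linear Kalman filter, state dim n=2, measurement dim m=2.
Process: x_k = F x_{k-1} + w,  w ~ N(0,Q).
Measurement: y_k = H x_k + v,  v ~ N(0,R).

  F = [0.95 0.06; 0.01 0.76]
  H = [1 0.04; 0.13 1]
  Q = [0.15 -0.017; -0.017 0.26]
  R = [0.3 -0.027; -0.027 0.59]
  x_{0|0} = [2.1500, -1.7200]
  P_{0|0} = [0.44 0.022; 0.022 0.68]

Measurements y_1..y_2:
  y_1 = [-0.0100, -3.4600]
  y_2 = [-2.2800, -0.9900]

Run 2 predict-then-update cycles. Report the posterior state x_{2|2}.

x_post = [-0.9033, -1.5327]

step 1: x^-=[1.9393, -1.2857]  P^-=[0.5521 0.0341; 0.0341 0.6531]  S=[0.8558 0.1052; 0.1052 1.2613]  K=[0.6429 0.0303; 0.0064 0.5208]  nu=[-1.8979, -2.4264]  x^+=[0.6455, -2.5615]  P^+=[0.1930 -0.0246; -0.0246 0.3103]
step 2: x^-=[0.4596, -1.9403]  P^-=[0.3225 -0.0188; -0.0188 0.4389]  S=[0.6217 0.0136; 0.0136 1.0294]  K=[0.5172 0.0157; -0.0112 0.4241]  nu=[-2.6620, 0.8905]  x^+=[-0.9033, -1.5327]  P^+=[0.1557 -0.0250; -0.0250 0.2538]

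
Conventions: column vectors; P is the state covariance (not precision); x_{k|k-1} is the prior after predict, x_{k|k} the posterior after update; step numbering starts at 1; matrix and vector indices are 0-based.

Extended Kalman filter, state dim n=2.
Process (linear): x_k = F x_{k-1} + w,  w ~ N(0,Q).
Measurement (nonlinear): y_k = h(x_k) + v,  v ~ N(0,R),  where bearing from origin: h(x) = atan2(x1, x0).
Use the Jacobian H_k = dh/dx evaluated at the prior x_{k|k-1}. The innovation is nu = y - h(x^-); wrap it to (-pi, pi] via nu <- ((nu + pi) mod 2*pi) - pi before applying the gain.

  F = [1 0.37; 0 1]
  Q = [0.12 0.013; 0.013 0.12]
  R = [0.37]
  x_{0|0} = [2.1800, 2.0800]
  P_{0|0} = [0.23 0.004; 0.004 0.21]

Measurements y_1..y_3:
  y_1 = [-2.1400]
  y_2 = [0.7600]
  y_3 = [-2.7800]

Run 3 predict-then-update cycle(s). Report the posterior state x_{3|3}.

step 1: x^-=[2.9496, 2.0800]  P^-=[0.3817 0.0947; 0.0947 0.3300]  H_jac=[-0.1597 0.2264]  S=[0.3898]  K=[-0.1013; 0.1529]  nu=[-2.7542]  x^+=[3.2287, 1.6589]  P^+=[0.3777 0.1007; 0.1007 0.3209]
step 2: x^-=[3.8425, 1.6589]  P^-=[0.6162 0.2325; 0.2325 0.4409]  H_jac=[-0.0947 0.2194]  S=[0.3871]  K=[-0.0190; 0.1930]  nu=[0.3525]  x^+=[3.8358, 1.7269]  P^+=[0.6160 0.2339; 0.2339 0.4265]
step 3: x^-=[4.4748, 1.7269]  P^-=[0.9675 0.4047; 0.4047 0.5465]  H_jac=[-0.0751 0.1945]  S=[0.3843]  K=[0.0158; 0.1975]  nu=[3.1349]  x^+=[4.5244, 2.3462]  P^+=[0.9674 0.4035; 0.4035 0.5315]

x_post = [4.5244, 2.3462]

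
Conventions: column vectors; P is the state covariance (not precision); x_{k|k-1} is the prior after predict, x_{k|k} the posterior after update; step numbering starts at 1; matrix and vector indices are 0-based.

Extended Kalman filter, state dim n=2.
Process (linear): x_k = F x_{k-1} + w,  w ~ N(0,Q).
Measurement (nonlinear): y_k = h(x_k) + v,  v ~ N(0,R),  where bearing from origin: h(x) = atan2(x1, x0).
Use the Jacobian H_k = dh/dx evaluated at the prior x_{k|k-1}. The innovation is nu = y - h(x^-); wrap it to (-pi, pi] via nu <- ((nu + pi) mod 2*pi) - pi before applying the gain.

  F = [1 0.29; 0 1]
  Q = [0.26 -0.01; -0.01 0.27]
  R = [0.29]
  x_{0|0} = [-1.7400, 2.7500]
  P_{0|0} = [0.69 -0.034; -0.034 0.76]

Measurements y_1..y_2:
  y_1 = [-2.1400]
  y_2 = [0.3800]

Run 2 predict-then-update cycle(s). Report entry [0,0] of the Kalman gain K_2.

step 1: x^-=[-0.9425, 2.7500]  P^-=[0.9942 0.1764; 0.1764 1.0300]  H_jac=[-0.3254 -0.1115]  S=[0.4209]  K=[-0.8154; -0.4093]  nu=[2.2422]  x^+=[-2.7708, 1.8322]  P^+=[0.7144 0.0359; 0.0359 0.9595]
step 2: x^-=[-2.2394, 1.8322]  P^-=[1.0759 0.3042; 0.3042 1.2295]  H_jac=[-0.2188 -0.2675]  S=[0.4651]  K=[-0.6812; -0.8502]  nu=[-2.0759]  x^+=[-0.8254, 3.5972]  P^+=[0.8601 0.0348; 0.0348 0.8933]

K[0,0] = -0.6812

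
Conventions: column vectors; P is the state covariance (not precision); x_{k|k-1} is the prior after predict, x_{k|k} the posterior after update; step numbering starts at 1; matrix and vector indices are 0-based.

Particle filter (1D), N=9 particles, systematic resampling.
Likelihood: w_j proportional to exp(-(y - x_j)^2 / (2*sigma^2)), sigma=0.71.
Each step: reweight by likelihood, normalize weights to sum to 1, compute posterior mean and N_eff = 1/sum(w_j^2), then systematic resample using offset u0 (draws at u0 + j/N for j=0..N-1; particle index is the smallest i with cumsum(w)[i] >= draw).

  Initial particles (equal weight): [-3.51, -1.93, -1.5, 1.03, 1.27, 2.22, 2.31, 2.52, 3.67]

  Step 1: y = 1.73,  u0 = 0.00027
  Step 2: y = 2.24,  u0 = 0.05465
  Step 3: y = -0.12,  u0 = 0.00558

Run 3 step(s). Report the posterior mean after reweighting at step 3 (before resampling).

post_mean = 1.1744

step 1: w=[0.0000, 0.0000, 0.0000, 0.1761, 0.2321, 0.2256, 0.2051, 0.1542, 0.0068]  mean=1.8645  Neff=4.9581  idx=[3, 3, 4, 4, 5, 5, 6, 6, 7]
step 2: w=[0.0379, 0.0379, 0.0637, 0.0637, 0.1620, 0.1620, 0.1613, 0.1613, 0.1500]  mean=2.0826  Neff=7.2443  idx=[1, 3, 4, 5, 5, 6, 7, 7, 8]
step 3: w=[0.6133, 0.3350, 0.0100, 0.0100, 0.0100, 0.0065, 0.0065, 0.0065, 0.0023]  mean=1.1744  Neff=2.0459  idx=[0, 0, 0, 0, 0, 0, 1, 1, 1]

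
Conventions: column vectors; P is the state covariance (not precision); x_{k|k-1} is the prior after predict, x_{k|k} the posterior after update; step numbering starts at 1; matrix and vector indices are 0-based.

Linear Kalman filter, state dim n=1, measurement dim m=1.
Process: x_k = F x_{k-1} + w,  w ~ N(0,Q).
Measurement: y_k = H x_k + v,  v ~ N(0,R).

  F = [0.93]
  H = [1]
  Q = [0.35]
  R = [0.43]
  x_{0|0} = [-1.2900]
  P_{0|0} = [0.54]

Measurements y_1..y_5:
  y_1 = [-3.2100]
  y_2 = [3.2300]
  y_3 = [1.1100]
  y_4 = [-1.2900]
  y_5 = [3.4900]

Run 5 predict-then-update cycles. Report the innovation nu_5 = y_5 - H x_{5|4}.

innov = [3.7986]

step 1: x^-=[-1.1997]  P^-=[0.8170]  S=[1.2470]  K=[0.6552]  nu=[-2.0103]  x^+=[-2.5168]  P^+=[0.2817]
step 2: x^-=[-2.3406]  P^-=[0.5937]  S=[1.0237]  K=[0.5799]  nu=[5.5706]  x^+=[0.8900]  P^+=[0.2494]
step 3: x^-=[0.8277]  P^-=[0.5657]  S=[0.9957]  K=[0.5681]  nu=[0.2823]  x^+=[0.9881]  P^+=[0.2443]
step 4: x^-=[0.9189]  P^-=[0.5613]  S=[0.9913]  K=[0.5662]  nu=[-2.2089]  x^+=[-0.3318]  P^+=[0.2435]
step 5: x^-=[-0.3086]  P^-=[0.5606]  S=[0.9906]  K=[0.5659]  nu=[3.7986]  x^+=[1.8411]  P^+=[0.2433]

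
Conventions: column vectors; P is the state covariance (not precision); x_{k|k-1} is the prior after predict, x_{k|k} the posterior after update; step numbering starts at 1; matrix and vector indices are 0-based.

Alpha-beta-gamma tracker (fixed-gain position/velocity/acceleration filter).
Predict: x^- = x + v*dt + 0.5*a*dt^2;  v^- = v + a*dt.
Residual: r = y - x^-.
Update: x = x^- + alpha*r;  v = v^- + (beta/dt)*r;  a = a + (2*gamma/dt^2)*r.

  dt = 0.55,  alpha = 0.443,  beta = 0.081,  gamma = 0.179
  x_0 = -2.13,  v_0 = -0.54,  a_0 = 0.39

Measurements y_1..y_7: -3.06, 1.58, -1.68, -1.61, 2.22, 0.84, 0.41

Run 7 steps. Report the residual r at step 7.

resid = -3.8266

step 1: x_pred=-2.3680  r=-0.6920  x^+=-2.6746  v^+=-0.4274  a^+=-0.4289
step 2: x_pred=-2.9745  r=4.5545  x^+=-0.9569  v^+=0.0074  a^+=4.9612
step 3: x_pred=-0.2024  r=-1.4776  x^+=-0.8570  v^+=2.5185  a^+=3.2125
step 4: x_pred=1.0141  r=-2.6241  x^+=-0.1484  v^+=3.8989  a^+=0.1070
step 5: x_pred=2.0122  r=0.2078  x^+=2.1042  v^+=3.9883  a^+=0.3529
step 6: x_pred=4.3512  r=-3.5112  x^+=2.7957  v^+=3.6653  a^+=-3.8025
step 7: x_pred=4.2366  r=-3.8266  x^+=2.5414  v^+=1.0104  a^+=-8.3311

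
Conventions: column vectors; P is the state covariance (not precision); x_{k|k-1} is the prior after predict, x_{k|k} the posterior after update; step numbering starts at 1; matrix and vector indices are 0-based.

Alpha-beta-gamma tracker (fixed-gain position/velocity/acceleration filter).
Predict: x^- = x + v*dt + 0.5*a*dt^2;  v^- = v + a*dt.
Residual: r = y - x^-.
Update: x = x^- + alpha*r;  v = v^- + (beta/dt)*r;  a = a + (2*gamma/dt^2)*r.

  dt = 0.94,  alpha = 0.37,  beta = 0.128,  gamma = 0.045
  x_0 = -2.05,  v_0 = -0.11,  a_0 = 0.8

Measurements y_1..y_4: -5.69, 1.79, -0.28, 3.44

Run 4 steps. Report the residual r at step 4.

resid = 1.2267

step 1: x_pred=-1.8000  r=-3.8900  x^+=-3.2393  v^+=0.1123  a^+=0.4038
step 2: x_pred=-2.9553  r=4.7453  x^+=-1.1996  v^+=1.1380  a^+=0.8871
step 3: x_pred=0.2621  r=-0.5421  x^+=0.0615  v^+=1.8981  a^+=0.8319
step 4: x_pred=2.2133  r=1.2267  x^+=2.6672  v^+=2.8471  a^+=0.9569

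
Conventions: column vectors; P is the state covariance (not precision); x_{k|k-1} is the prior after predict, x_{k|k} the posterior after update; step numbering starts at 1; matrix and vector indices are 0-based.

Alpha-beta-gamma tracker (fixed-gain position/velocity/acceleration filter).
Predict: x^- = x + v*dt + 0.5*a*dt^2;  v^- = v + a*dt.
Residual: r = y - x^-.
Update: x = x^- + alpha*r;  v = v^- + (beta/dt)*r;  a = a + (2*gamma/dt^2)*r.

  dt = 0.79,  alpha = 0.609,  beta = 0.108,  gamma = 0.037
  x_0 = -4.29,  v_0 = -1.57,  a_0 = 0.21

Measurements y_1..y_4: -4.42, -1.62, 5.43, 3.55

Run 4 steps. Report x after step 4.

step 1: x_pred=-5.4648  r=1.0448  x^+=-4.8285  v^+=-1.2613  a^+=0.3339
step 2: x_pred=-5.7207  r=4.1007  x^+=-3.2234  v^+=-0.4369  a^+=0.8201
step 3: x_pred=-3.3126  r=8.7426  x^+=2.0116  v^+=1.4062  a^+=1.8567
step 4: x_pred=3.7019  r=-0.1519  x^+=3.6094  v^+=2.8522  a^+=1.8387

x_post = 3.6094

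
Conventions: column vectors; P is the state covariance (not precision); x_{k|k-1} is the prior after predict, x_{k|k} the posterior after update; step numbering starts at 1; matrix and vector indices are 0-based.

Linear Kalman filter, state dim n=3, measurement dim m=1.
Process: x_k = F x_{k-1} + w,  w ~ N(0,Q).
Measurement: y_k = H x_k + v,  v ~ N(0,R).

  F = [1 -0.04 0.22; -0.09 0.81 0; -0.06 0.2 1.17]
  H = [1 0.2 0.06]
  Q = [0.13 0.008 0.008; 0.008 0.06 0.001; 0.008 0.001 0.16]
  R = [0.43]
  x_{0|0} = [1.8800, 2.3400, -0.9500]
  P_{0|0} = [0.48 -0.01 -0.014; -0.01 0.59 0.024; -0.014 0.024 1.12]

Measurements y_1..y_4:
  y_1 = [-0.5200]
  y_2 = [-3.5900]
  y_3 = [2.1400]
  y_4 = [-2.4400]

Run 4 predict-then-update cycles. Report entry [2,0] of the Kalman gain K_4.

step 1: x^-=[1.5774, 1.7262, -0.7563]  P^-=[0.6594 -0.0579 0.2445; -0.0579 0.4524 0.1241; 0.2445 0.1241 1.7319]  S=[1.1229]  K=[0.5900; 0.0357; 0.3324]  nu=[-2.3973]  x^+=[0.1631, 1.6407, -1.5531]  P^+=[0.2685 -0.0815 0.0243; -0.0815 0.4510 0.1108; 0.0243 0.1108 1.6079]
step 2: x^-=[-0.2442, 1.3143, -1.4988]  P^-=[0.4923 -0.0778 0.4134; -0.0778 0.3700 0.1833; 0.4134 0.1833 2.4304]  S=[0.9688]  K=[0.5178; 0.0074; 0.6152]  nu=[-3.5187]  x^+=[-2.0660, 1.2884, -3.6633]  P^+=[0.2326 -0.0815 0.1049; -0.0815 0.3699 0.1789; 0.1049 0.1789 2.0638]
step 3: x^-=[-2.9235, 1.2295, -3.9044]  P^-=[0.5127 -0.0615 0.6267; -0.0615 0.3165 0.2262; 0.6267 0.2262 3.0718]  S=[1.0224]  K=[0.5262; 0.0151; 0.8374]  nu=[5.0519]  x^+=[-0.2654, 1.3056, 0.3261]  P^+=[0.2296 -0.0696 0.1761; -0.0696 0.3162 0.2133; 0.1761 0.2133 2.3548]
step 4: x^-=[-0.2459, 1.0814, 0.6586]  P^-=[0.5534 -0.0450 0.7869; -0.0450 0.2795 0.2417; 0.7869 0.2417 3.4737]  S=[1.0893]  K=[0.5431; 0.0233; 0.9581]  nu=[-2.4500]  x^+=[-1.5764, 1.0243, -1.6887]  P^+=[0.2321 -0.0588 0.2201; -0.0588 0.2789 0.2173; 0.2201 0.2173 2.4738]

K[2,0] = 0.9581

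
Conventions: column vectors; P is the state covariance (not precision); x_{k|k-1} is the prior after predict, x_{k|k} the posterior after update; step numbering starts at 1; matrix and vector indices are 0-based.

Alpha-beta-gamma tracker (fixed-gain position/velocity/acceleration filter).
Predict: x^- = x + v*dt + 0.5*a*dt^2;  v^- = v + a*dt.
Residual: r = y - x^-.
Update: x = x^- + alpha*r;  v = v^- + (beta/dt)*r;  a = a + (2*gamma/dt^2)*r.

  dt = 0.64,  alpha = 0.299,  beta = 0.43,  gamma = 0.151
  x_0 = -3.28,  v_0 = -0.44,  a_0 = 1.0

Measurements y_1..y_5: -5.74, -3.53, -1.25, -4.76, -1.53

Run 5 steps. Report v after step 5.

v_post = 2.7284

step 1: x_pred=-3.3568  r=-2.3832  x^+=-4.0694  v^+=-1.4012  a^+=-0.7571
step 2: x_pred=-5.1212  r=1.5912  x^+=-4.6454  v^+=-0.8167  a^+=0.4161
step 3: x_pred=-5.0829  r=3.8329  x^+=-3.9369  v^+=2.0248  a^+=3.2421
step 4: x_pred=-1.9770  r=-2.7830  x^+=-2.8091  v^+=2.2299  a^+=1.1902
step 5: x_pred=-1.1382  r=-0.3918  x^+=-1.2554  v^+=2.7284  a^+=0.9013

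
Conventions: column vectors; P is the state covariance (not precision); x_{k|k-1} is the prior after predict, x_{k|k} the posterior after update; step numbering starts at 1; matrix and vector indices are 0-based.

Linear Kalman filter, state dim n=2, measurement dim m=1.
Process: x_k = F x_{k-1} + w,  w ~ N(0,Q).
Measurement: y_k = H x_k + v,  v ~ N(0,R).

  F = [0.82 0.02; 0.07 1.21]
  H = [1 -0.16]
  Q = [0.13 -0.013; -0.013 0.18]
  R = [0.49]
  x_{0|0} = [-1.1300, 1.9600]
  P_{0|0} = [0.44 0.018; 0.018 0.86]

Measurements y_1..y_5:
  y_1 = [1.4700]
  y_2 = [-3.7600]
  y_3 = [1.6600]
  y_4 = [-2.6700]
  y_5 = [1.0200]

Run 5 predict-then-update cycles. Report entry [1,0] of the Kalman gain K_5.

K[1,0] = -0.7065

step 1: x^-=[-0.8874, 2.2925]  P^-=[0.4268 0.0510; 0.0510 1.4443]  S=[0.9375]  K=[0.4466; -0.1922]  nu=[2.7242]  x^+=[0.3291, 1.7690]  P^+=[0.2398 0.1314; 0.1314 1.4097]
step 2: x^-=[0.3053, 2.1636]  P^-=[0.2961 0.1654; 0.1654 2.2674]  S=[0.7912]  K=[0.3408; -0.2494]  nu=[-3.7191]  x^+=[-0.9623, 3.0911]  P^+=[0.2042 0.2327; 0.2327 2.2182]
step 3: x^-=[-0.7272, 3.6729]  P^-=[0.2758 0.2836; 0.2836 3.4681]  S=[0.7639]  K=[0.3017; -0.3551]  nu=[2.9749]  x^+=[0.1703, 2.6164]  P^+=[0.2063 0.3655; 0.3655 3.3717]
step 4: x^-=[0.1920, 3.1778]  P^-=[0.2821 0.4436; 0.4436 5.1794]  S=[0.7627]  K=[0.2768; -0.5050]  nu=[-2.3535]  x^+=[-0.4594, 4.3663]  P^+=[0.2236 0.5502; 0.5502 4.9850]
step 5: x^-=[-0.2894, 5.2511]  P^-=[0.3004 0.6671; 0.6671 7.5728]  S=[0.7708]  K=[0.2513; -0.7065]  nu=[2.1495]  x^+=[0.2507, 3.7325]  P^+=[0.2517 0.8039; 0.8039 7.1881]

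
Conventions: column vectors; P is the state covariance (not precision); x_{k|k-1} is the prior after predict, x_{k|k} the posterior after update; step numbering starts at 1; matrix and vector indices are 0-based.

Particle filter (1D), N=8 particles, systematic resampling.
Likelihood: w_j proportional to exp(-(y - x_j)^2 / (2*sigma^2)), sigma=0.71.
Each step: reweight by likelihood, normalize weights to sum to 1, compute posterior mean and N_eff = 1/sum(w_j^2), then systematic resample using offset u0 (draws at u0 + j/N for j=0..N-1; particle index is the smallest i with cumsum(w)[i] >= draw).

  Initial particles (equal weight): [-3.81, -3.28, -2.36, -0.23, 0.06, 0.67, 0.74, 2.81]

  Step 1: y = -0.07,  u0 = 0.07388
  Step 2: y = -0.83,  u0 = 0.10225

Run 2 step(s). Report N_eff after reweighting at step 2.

N_eff = 5.7649

step 1: w=[0.0000, 0.0000, 0.0018, 0.3179, 0.3207, 0.1894, 0.1701, 0.0001]  mean=0.1949  Neff=3.7214  idx=[3, 3, 4, 4, 4, 5, 5, 6]
step 2: w=[0.2280, 0.2280, 0.1486, 0.1486, 0.1486, 0.0350, 0.0350, 0.0283]  mean=-0.0104  Neff=5.7649  idx=[0, 0, 1, 2, 2, 3, 4, 7]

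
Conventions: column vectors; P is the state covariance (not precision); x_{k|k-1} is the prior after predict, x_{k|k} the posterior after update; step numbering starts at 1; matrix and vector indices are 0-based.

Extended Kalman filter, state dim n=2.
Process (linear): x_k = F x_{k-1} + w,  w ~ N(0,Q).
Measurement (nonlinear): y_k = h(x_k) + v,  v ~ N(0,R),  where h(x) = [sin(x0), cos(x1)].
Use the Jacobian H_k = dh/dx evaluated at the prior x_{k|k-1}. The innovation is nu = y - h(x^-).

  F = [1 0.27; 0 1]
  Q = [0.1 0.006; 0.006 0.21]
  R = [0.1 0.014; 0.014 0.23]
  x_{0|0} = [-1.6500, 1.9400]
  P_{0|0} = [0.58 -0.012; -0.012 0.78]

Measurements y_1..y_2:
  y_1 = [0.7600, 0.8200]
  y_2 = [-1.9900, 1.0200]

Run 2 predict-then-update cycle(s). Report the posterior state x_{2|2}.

step 1: x^-=[-1.1262, 1.9400]  P^-=[0.7304 0.2046; 0.2046 0.9900]  H_jac=[0.4301 0.0000; 0.0000 -0.9326]  S=[0.2351 -0.0681; -0.0681 1.0911]  K=[1.3091 -0.0932; 0.1317 -0.8380]  nu=[1.6628, 1.1809]  x^+=[0.9405, 1.1694]  P^+=[0.3014 0.0033; 0.0033 0.2047]
step 2: x^-=[1.2563, 1.1694]  P^-=[0.4181 0.0646; 0.0646 0.4147]  H_jac=[0.3094 0.0000; 0.0000 -0.9205]  S=[0.1400 -0.0044; -0.0044 0.5814]  K=[0.9208 -0.0953; 0.1222 -0.6557]  nu=[-2.9409, 0.6293]  x^+=[-1.5116, 0.3975]  P^+=[0.2933 0.0098; 0.0098 0.1620]

x_post = [-1.5116, 0.3975]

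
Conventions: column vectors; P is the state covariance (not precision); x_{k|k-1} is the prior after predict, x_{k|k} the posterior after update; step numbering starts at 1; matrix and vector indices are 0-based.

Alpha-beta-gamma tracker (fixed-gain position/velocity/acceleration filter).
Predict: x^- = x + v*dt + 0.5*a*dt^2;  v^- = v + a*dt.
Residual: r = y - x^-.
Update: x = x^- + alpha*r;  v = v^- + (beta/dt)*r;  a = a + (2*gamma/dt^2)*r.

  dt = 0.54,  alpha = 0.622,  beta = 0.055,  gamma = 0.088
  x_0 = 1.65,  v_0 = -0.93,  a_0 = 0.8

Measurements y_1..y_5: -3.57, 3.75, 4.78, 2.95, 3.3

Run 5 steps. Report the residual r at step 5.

step 1: x_pred=1.2644  r=-4.8344  x^+=-1.7426  v^+=-0.9904  a^+=-2.1179
step 2: x_pred=-2.5862  r=6.3362  x^+=1.3549  v^+=-1.4887  a^+=1.7064
step 3: x_pred=0.7998  r=3.9802  x^+=3.2755  v^+=-0.1619  a^+=4.1087
step 4: x_pred=3.7871  r=-0.8371  x^+=3.2664  v^+=1.9716  a^+=3.6034
step 5: x_pred=4.8565  r=-1.5565  x^+=3.8883  v^+=3.7589  a^+=2.6640

resid = -1.5565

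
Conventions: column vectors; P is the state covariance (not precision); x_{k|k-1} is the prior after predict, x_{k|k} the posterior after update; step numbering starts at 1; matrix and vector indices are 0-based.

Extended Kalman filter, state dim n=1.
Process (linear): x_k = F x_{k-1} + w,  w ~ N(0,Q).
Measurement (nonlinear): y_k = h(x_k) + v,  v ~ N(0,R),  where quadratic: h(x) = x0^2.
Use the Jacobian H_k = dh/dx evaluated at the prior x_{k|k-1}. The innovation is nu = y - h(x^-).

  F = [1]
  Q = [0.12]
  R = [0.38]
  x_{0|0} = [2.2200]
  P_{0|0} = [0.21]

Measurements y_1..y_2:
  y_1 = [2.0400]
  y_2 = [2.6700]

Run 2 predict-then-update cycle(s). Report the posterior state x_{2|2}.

step 1: x^-=[2.2200]  P^-=[0.3300]  H_jac=[4.4400]  S=[6.8855]  K=[0.2128]  nu=[-2.8884]  x^+=[1.6054]  P^+=[0.0182]
step 2: x^-=[1.6054]  P^-=[0.1382]  H_jac=[3.2107]  S=[1.8048]  K=[0.2459]  nu=[0.0928]  x^+=[1.6282]  P^+=[0.0291]

x_post = [1.6282]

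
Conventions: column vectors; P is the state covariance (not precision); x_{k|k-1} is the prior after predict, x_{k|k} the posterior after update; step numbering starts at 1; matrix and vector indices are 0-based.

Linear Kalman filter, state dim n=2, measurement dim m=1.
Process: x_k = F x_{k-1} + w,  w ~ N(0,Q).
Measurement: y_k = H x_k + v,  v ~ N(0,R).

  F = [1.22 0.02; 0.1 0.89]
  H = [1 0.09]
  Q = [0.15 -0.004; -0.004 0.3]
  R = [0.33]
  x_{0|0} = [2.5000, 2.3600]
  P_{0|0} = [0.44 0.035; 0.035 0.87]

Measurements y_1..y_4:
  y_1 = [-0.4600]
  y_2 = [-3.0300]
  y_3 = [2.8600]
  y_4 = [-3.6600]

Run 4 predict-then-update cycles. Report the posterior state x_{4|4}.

step 1: x^-=[3.0972, 2.3504]  P^-=[0.8070 0.1032; 0.1032 0.9998]  S=[1.1636]  K=[0.7015; 0.1660]  nu=[-3.7687]  x^+=[0.4536, 1.7246]  P^+=[0.2344 -0.0323; -0.0323 0.9677]
step 2: x^-=[0.5879, 1.5803]  P^-=[0.4977 0.0067; 0.0067 1.0631]  S=[0.8375]  K=[0.5950; 0.1222]  nu=[-3.7601]  x^+=[-1.6493, 1.1207]  P^+=[0.2012 -0.0542; -0.0542 1.0506]
step 3: x^-=[-1.9897, 0.8325]  P^-=[0.4473 -0.0197; -0.0197 1.1245]  S=[0.7828]  K=[0.5691; 0.1041]  nu=[4.7748]  x^+=[0.7275, 1.3294]  P^+=[0.1937 -0.0661; -0.0661 1.1160]
step 4: x^-=[0.9142, 1.2560]  P^-=[0.4356 -0.0324; -0.0324 1.1742]  S=[0.7693]  K=[0.5624; 0.0953]  nu=[-4.6872]  x^+=[-1.7221, 0.8095]  P^+=[0.1922 -0.0736; -0.0736 1.1672]

x_post = [-1.7221, 0.8095]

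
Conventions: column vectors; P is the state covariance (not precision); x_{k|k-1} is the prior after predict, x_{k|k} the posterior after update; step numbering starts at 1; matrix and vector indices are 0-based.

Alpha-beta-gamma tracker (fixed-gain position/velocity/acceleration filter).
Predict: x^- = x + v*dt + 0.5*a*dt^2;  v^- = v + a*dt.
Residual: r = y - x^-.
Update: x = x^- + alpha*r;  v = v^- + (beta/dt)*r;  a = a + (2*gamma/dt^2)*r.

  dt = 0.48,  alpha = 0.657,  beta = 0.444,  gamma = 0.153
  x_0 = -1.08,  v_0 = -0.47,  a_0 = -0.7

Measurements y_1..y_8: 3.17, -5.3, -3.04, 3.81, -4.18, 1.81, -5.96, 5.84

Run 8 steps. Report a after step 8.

step 1: x_pred=-1.3862  r=4.5562  x^+=1.6072  v^+=3.4085  a^+=5.3513
step 2: x_pred=3.8598  r=-9.1598  x^+=-2.1582  v^+=-2.4957  a^+=-6.8141
step 3: x_pred=-4.1411  r=1.1011  x^+=-3.4177  v^+=-4.7479  a^+=-5.3517
step 4: x_pred=-6.3132  r=10.1232  x^+=0.3378  v^+=2.0472  a^+=8.0932
step 5: x_pred=2.2528  r=-6.4328  x^+=-1.9736  v^+=-0.0183  a^+=-0.4503
step 6: x_pred=-2.0342  r=3.8442  x^+=0.4914  v^+=3.3214  a^+=4.6553
step 7: x_pred=2.6220  r=-8.5820  x^+=-3.0164  v^+=-2.3824  a^+=-6.7427
step 8: x_pred=-4.9367  r=10.7767  x^+=2.1436  v^+=4.3496  a^+=7.5701

a_post = 7.5701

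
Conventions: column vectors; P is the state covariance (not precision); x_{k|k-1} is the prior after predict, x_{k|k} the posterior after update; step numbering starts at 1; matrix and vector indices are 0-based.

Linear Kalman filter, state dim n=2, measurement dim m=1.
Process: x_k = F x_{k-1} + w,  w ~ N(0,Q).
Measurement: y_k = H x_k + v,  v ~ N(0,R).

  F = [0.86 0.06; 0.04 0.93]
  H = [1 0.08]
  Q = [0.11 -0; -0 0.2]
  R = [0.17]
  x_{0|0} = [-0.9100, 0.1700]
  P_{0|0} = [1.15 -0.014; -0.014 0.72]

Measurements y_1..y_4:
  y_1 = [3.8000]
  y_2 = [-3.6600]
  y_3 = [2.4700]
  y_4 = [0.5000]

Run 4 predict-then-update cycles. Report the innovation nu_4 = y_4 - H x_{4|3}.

innov = [-0.3128]

step 1: x^-=[-0.7724, 0.1217]  P^-=[0.9617 0.0685; 0.0685 0.8235]  S=[1.1479]  K=[0.8425; 0.1171]  nu=[4.5627]  x^+=[3.0718, 0.6559]  P^+=[0.1468 -0.0447; -0.0447 0.8078]
step 2: x^-=[2.6811, 0.7328]  P^-=[0.2169 0.0142; 0.0142 0.8956]  S=[0.3949]  K=[0.5521; 0.2175]  nu=[-6.3997]  x^+=[-0.8521, -0.6593]  P^+=[0.0965 -0.0332; -0.0332 0.8769]
step 3: x^-=[-0.7724, -0.6472]  P^-=[0.1811 0.0256; 0.0256 0.9561]  S=[0.3613]  K=[0.5069; 0.2826]  nu=[3.2942]  x^+=[0.8975, 0.2839]  P^+=[0.0883 -0.0261; -0.0261 0.9272]
step 4: x^-=[0.7888, 0.2999]  P^-=[0.1759 0.0338; 0.0338 1.0002]  S=[0.3577]  K=[0.4993; 0.3182]  nu=[-0.3128]  x^+=[0.6326, 0.2004]  P^+=[0.0867 -0.0230; -0.0230 0.9639]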